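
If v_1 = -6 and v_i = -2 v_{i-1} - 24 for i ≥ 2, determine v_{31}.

2147483640

The fixed point is -24/(1 + 2) = -8, so v_i + 8 = -2(v_{i-1} + 8).
Hence v_i = 2·(-2)^{i-1} - 8.
v_{31} = 2·(-2)^{30} - 8 = 2·1073741824 - 8 = 2147483640.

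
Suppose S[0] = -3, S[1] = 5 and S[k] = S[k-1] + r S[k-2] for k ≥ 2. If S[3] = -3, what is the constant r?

S[2] = 5 - 3r
S[3] = 5 + 2r
So 5 + 2r = -3, giving r = -4.

-4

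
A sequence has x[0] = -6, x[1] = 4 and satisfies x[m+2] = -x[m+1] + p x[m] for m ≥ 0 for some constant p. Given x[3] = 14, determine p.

1

x[2] = -4 - 6p
x[3] = 4 + 10p
So 4 + 10p = 14, giving p = 1.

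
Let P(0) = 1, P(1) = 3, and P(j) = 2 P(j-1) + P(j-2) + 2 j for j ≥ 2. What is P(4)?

P(2) = 2·3 + 1 + 4 = 11
P(3) = 2·11 + 3 + 6 = 31
P(4) = 2·31 + 11 + 8 = 81

81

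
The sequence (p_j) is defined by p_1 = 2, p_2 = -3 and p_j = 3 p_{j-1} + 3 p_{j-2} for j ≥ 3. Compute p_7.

p_3 = 3*(-3) + 3*2 = -3
p_4 = 3*(-3) + 3*(-3) = -18
p_5 = 3*(-18) + 3*(-3) = -63
p_6 = 3*(-63) + 3*(-18) = -243
p_7 = 3*(-243) + 3*(-63) = -918

-918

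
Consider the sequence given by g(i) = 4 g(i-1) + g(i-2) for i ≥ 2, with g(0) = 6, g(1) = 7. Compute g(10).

g(2) = 4(7) + 6 = 34
g(3) = 4(34) + 7 = 143
g(4) = 4(143) + 34 = 606
g(5) = 4(606) + 143 = 2567
g(6) = 4(2567) + 606 = 10874
g(7) = 4(10874) + 2567 = 46063
g(8) = 4(46063) + 10874 = 195126
g(9) = 4(195126) + 46063 = 826567
g(10) = 4(826567) + 195126 = 3501394

3501394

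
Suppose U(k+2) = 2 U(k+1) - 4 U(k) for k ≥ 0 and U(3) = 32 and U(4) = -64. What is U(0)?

Rearranging, U(k-2) = (U(k) - 2 U(k-1)) / -4.
U(2) = (-64 - 2·32) / -4 = -128/-4 = 32
U(1) = (32 - 2·32) / -4 = -32/-4 = 8
U(0) = (32 - 2·8) / -4 = 16/-4 = -4

-4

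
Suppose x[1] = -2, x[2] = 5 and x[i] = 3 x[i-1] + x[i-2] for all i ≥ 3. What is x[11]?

x[3] = 3(5) + (-2) = 13
x[4] = 3(13) + 5 = 44
x[5] = 3(44) + 13 = 145
x[6] = 3(145) + 44 = 479
x[7] = 3(479) + 145 = 1582
x[8] = 3(1582) + 479 = 5225
x[9] = 3(5225) + 1582 = 17257
x[10] = 3(17257) + 5225 = 56996
x[11] = 3(56996) + 17257 = 188245

188245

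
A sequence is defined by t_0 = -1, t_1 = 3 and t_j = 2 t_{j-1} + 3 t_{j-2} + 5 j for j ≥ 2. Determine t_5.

t_2 = 2·3 + 3·(-1) + 10 = 13
t_3 = 2·13 + 3·3 + 15 = 50
t_4 = 2·50 + 3·13 + 20 = 159
t_5 = 2·159 + 3·50 + 25 = 493

493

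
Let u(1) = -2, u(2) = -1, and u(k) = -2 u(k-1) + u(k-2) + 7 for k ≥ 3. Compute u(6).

u(3) = -2(-1) + (-2) + 7 = 7
u(4) = -2(7) + (-1) + 7 = -8
u(5) = -2(-8) + 7 + 7 = 30
u(6) = -2(30) + (-8) + 7 = -61

-61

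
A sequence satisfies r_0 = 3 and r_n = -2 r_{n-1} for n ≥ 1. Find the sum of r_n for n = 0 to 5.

-63

r_1 = -2*3 = -6
r_2 = -2*(-6) = 12
r_3 = -2*12 = -24
r_4 = -2*(-24) = 48
r_5 = -2*48 = -96
Sum = 3 + (-6) + 12 + (-24) + 48 + (-96) = -63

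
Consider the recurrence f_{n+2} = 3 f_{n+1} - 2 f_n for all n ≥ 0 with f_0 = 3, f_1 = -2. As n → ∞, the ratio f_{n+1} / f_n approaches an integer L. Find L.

2

The characteristic equation is r^2 - 3r + 2 = 0, which factors as (r - 2)(r - 1) = 0.
So the roots are 2 and 1. Since |2| > |1| and the coefficient of 2^n is non-zero, the ratio tends to 2.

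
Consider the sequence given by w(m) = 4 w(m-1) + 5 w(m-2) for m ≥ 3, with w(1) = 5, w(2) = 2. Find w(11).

w(3) = 4*2 + 5*5 = 33
w(4) = 4*33 + 5*2 = 142
w(5) = 4*142 + 5*33 = 733
w(6) = 4*733 + 5*142 = 3642
w(7) = 4*3642 + 5*733 = 18233
w(8) = 4*18233 + 5*3642 = 91142
w(9) = 4*91142 + 5*18233 = 455733
w(10) = 4*455733 + 5*91142 = 2278642
w(11) = 4*2278642 + 5*455733 = 11393233

11393233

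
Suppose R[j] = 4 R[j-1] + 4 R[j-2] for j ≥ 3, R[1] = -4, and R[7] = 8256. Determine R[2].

Let R[2] = y.
R[3] = -16 + 4y
R[4] = -64 + 20y
R[5] = -320 + 96y
R[6] = -1536 + 464y
R[7] = -7424 + 2240y
So -7424 + 2240y = 8256, giving y = 7.

7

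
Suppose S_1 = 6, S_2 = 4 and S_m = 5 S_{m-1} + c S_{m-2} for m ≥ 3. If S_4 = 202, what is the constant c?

3

S_3 = 20 + 6c
S_4 = 100 + 34c
So 100 + 34c = 202, giving c = 3.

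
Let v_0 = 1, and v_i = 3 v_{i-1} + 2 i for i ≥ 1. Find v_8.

16393

v_1 = 3*1 + 2 = 5
v_2 = 3*5 + 4 = 19
v_3 = 3*19 + 6 = 63
v_4 = 3*63 + 8 = 197
v_5 = 3*197 + 10 = 601
v_6 = 3*601 + 12 = 1815
v_7 = 3*1815 + 14 = 5459
v_8 = 3*5459 + 16 = 16393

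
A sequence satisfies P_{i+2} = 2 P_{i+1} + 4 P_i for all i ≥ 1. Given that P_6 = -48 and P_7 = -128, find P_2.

-3

Rearranging, P_{i-2} = (P_i - 2 P_{i-1}) / 4.
P_5 = (-128 - 2(-48)) / 4 = -32/4 = -8
P_4 = (-48 - 2(-8)) / 4 = -32/4 = -8
P_3 = (-8 - 2(-8)) / 4 = 8/4 = 2
P_2 = (-8 - 2(2)) / 4 = -12/4 = -3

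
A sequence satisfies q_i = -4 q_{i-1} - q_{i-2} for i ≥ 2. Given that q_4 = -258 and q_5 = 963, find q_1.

3

Rearranging, q_{i-2} = -(q_i + 4 q_{i-1}).
q_3 = -(963 + 4(-258)) = 69
q_2 = -(-258 + 4(69)) = -18
q_1 = -(69 + 4(-18)) = 3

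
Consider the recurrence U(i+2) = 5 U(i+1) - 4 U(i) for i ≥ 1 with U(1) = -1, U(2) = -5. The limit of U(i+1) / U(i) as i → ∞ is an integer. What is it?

4

The characteristic equation is r^2 - 5r + 4 = 0, which factors as (r - 4)(r - 1) = 0.
So the roots are 4 and 1. Since |4| > |1| and the coefficient of 4^i is non-zero, the ratio tends to 4.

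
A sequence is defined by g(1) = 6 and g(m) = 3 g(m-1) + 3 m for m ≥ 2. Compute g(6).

g(2) = 3·6 + 6 = 24
g(3) = 3·24 + 9 = 81
g(4) = 3·81 + 12 = 255
g(5) = 3·255 + 15 = 780
g(6) = 3·780 + 18 = 2358

2358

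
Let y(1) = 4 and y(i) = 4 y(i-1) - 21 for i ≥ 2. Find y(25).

-844424930131961

The fixed point is -21/(1 - 4) = 7, so y(i) - 7 = 4(y(i-1) - 7).
Hence y(i) = -3·4^{i-1} + 7.
y(25) = -3·4^{24} + 7 = -3·281474976710656 + 7 = -844424930131961.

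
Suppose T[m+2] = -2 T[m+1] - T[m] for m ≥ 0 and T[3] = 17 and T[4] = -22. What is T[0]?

-2

Rearranging, T[m-2] = -(T[m] + 2 T[m-1]).
T[2] = -(-22 + 2*17) = -12
T[1] = -(17 + 2*(-12)) = 7
T[0] = -(-12 + 2*7) = -2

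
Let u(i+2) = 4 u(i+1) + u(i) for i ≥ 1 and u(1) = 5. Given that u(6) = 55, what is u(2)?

Let u(2) = z.
u(3) = 5 + 4z
u(4) = 20 + 17z
u(5) = 85 + 72z
u(6) = 360 + 305z
So 360 + 305z = 55, giving z = -1.

-1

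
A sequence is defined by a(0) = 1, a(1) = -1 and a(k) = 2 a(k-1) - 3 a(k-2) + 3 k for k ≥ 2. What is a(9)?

a(2) = 2*(-1) - 3*1 + 6 = 1
a(3) = 2*1 - 3*(-1) + 9 = 14
a(4) = 2*14 - 3*1 + 12 = 37
a(5) = 2*37 - 3*14 + 15 = 47
a(6) = 2*47 - 3*37 + 18 = 1
a(7) = 2*1 - 3*47 + 21 = -118
a(8) = 2*(-118) - 3*1 + 24 = -215
a(9) = 2*(-215) - 3*(-118) + 27 = -49

-49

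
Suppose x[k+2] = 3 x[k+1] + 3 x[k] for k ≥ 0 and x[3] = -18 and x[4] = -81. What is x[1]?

Rearranging, x[k-2] = (x[k] - 3 x[k-1]) / 3.
x[2] = (-81 - 3*(-18)) / 3 = -27/3 = -9
x[1] = (-18 - 3*(-9)) / 3 = 9/3 = 3

3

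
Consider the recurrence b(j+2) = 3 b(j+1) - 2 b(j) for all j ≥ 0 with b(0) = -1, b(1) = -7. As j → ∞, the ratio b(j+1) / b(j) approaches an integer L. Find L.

The characteristic equation is r^2 - 3r + 2 = 0, which factors as (r - 2)(r - 1) = 0.
So the roots are 2 and 1. Since |2| > |1| and the coefficient of 2^j is non-zero, the ratio tends to 2.

2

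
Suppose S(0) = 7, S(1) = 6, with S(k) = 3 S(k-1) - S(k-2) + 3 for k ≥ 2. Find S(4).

106

S(2) = 3*6 - 7 + 3 = 14
S(3) = 3*14 - 6 + 3 = 39
S(4) = 3*39 - 14 + 3 = 106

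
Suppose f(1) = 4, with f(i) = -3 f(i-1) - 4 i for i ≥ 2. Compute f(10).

f(2) = -3*4 - 8 = -20
f(3) = -3*(-20) - 12 = 48
f(4) = -3*48 - 16 = -160
f(5) = -3*(-160) - 20 = 460
f(6) = -3*460 - 24 = -1404
f(7) = -3*(-1404) - 28 = 4184
f(8) = -3*4184 - 32 = -12584
f(9) = -3*(-12584) - 36 = 37716
f(10) = -3*37716 - 40 = -113188

-113188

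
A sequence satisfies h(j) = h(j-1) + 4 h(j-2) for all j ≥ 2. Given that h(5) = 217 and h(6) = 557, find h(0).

Rearranging, h(j-2) = (h(j) - h(j-1)) / 4.
h(4) = (557 - 217) / 4 = 340/4 = 85
h(3) = (217 - 85) / 4 = 132/4 = 33
h(2) = (85 - 33) / 4 = 52/4 = 13
h(1) = (33 - 13) / 4 = 20/4 = 5
h(0) = (13 - 5) / 4 = 8/4 = 2

2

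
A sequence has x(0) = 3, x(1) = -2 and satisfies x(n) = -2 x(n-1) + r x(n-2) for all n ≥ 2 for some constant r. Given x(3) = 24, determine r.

-4

x(2) = 4 + 3r
x(3) = -8 - 8r
So -8 - 8r = 24, giving r = -4.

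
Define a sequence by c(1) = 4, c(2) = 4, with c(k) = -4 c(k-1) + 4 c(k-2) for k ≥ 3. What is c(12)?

4034560

c(3) = -4·4 + 4·4 = 0
c(4) = -4·0 + 4·4 = 16
c(5) = -4·16 + 4·0 = -64
c(6) = -4·(-64) + 4·16 = 320
c(7) = -4·320 + 4·(-64) = -1536
c(8) = -4·(-1536) + 4·320 = 7424
c(9) = -4·7424 + 4·(-1536) = -35840
c(10) = -4·(-35840) + 4·7424 = 173056
c(11) = -4·173056 + 4·(-35840) = -835584
c(12) = -4·(-835584) + 4·173056 = 4034560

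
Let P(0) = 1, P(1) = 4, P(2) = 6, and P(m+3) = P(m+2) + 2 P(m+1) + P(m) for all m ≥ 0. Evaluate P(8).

P(3) = 6 + 2*4 + 1 = 15
P(4) = 15 + 2*6 + 4 = 31
P(5) = 31 + 2*15 + 6 = 67
P(6) = 67 + 2*31 + 15 = 144
P(7) = 144 + 2*67 + 31 = 309
P(8) = 309 + 2*144 + 67 = 664

664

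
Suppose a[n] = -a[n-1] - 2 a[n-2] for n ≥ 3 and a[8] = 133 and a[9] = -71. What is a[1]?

7

Rearranging, a[n-2] = (a[n] + a[n-1]) / -2.
a[7] = (-71 + 133) / -2 = 62/-2 = -31
a[6] = (133 + (-31)) / -2 = 102/-2 = -51
a[5] = (-31 + (-51)) / -2 = -82/-2 = 41
a[4] = (-51 + 41) / -2 = -10/-2 = 5
a[3] = (41 + 5) / -2 = 46/-2 = -23
a[2] = (5 + (-23)) / -2 = -18/-2 = 9
a[1] = (-23 + 9) / -2 = -14/-2 = 7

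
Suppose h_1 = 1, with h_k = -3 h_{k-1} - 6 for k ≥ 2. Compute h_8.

-5469

h_2 = -3(1) - 6 = -9
h_3 = -3(-9) - 6 = 21
h_4 = -3(21) - 6 = -69
h_5 = -3(-69) - 6 = 201
h_6 = -3(201) - 6 = -609
h_7 = -3(-609) - 6 = 1821
h_8 = -3(1821) - 6 = -5469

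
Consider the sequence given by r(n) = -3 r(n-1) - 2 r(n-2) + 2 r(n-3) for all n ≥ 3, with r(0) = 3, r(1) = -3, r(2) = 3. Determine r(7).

255

r(3) = -3·3 - 2·(-3) + 2·3 = 3
r(4) = -3·3 - 2·3 + 2·(-3) = -21
r(5) = -3·(-21) - 2·3 + 2·3 = 63
r(6) = -3·63 - 2·(-21) + 2·3 = -141
r(7) = -3·(-141) - 2·63 + 2·(-21) = 255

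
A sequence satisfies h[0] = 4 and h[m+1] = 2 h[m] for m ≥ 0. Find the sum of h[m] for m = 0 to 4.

h[1] = 2(4) = 8
h[2] = 2(8) = 16
h[3] = 2(16) = 32
h[4] = 2(32) = 64
Sum = 4 + 8 + 16 + 32 + 64 = 124

124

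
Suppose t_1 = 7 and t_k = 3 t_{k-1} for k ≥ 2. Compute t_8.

15309

t_2 = 3(7) = 21
t_3 = 3(21) = 63
t_4 = 3(63) = 189
t_5 = 3(189) = 567
t_6 = 3(567) = 1701
t_7 = 3(1701) = 5103
t_8 = 3(5103) = 15309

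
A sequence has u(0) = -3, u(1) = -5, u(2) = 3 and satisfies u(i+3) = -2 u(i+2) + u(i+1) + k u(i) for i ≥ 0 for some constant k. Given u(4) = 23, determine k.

-2

u(3) = -11 - 3k
u(4) = 25 + k
So 25 + k = 23, giving k = -2.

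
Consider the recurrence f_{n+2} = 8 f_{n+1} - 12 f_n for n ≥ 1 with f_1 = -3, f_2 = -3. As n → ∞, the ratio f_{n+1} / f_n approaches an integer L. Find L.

The characteristic equation is r^2 - 8r + 12 = 0, which factors as (r - 6)(r - 2) = 0.
So the roots are 6 and 2. Since |6| > |2| and the coefficient of 6^n is non-zero, the ratio tends to 6.

6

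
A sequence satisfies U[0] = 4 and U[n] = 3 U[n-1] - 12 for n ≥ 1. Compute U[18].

The fixed point is -12/(1 - 3) = 6, so U[n] - 6 = 3(U[n-1] - 6).
Hence U[n] = -2·3^n + 6.
U[18] = -2·3^{18} + 6 = -2·387420489 + 6 = -774840972.

-774840972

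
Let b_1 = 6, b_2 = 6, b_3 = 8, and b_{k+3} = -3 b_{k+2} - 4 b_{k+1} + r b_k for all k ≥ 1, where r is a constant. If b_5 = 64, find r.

4

b_4 = -48 + 6r
b_5 = 112 - 12r
So 112 - 12r = 64, giving r = 4.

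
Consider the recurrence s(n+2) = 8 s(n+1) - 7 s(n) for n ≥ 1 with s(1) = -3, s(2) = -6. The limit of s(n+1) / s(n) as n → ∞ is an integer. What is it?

7

The characteristic equation is r^2 - 8r + 7 = 0, which factors as (r - 7)(r - 1) = 0.
So the roots are 7 and 1. Since |7| > |1| and the coefficient of 7^n is non-zero, the ratio tends to 7.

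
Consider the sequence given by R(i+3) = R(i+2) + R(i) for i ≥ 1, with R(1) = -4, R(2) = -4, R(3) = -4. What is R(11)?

R(4) = (-4) + (-4) = -8
R(5) = (-8) + (-4) = -12
R(6) = (-12) + (-4) = -16
R(7) = (-16) + (-8) = -24
R(8) = (-24) + (-12) = -36
R(9) = (-36) + (-16) = -52
R(10) = (-52) + (-24) = -76
R(11) = (-76) + (-36) = -112

-112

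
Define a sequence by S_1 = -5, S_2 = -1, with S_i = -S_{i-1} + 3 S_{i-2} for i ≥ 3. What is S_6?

S_3 = -(-1) + 3(-5) = -14
S_4 = -(-14) + 3(-1) = 11
S_5 = -11 + 3(-14) = -53
S_6 = -(-53) + 3(11) = 86

86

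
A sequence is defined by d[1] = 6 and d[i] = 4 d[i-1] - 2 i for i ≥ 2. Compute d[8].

72824

d[2] = 4·6 - 4 = 20
d[3] = 4·20 - 6 = 74
d[4] = 4·74 - 8 = 288
d[5] = 4·288 - 10 = 1142
d[6] = 4·1142 - 12 = 4556
d[7] = 4·4556 - 14 = 18210
d[8] = 4·18210 - 16 = 72824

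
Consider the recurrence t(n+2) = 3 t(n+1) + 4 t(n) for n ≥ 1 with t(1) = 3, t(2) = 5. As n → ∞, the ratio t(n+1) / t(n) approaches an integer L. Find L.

4

The characteristic equation is r^2 - 3r - 4 = 0, which factors as (r - 4)(r + 1) = 0.
So the roots are 4 and -1. Since |4| > |-1| and the coefficient of 4^n is non-zero, the ratio tends to 4.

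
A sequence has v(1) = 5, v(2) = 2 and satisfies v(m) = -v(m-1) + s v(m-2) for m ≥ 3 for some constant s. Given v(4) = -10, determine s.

4

v(3) = -2 + 5s
v(4) = 2 - 3s
So 2 - 3s = -10, giving s = 4.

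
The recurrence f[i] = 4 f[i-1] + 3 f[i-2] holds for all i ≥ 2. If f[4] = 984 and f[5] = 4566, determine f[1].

Rearranging, f[i-2] = (f[i] - 4 f[i-1]) / 3.
f[3] = (4566 - 4(984)) / 3 = 630/3 = 210
f[2] = (984 - 4(210)) / 3 = 144/3 = 48
f[1] = (210 - 4(48)) / 3 = 18/3 = 6

6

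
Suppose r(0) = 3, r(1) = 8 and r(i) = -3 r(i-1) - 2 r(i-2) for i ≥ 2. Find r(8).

-2802

r(2) = -3*8 - 2*3 = -30
r(3) = -3*(-30) - 2*8 = 74
r(4) = -3*74 - 2*(-30) = -162
r(5) = -3*(-162) - 2*74 = 338
r(6) = -3*338 - 2*(-162) = -690
r(7) = -3*(-690) - 2*338 = 1394
r(8) = -3*1394 - 2*(-690) = -2802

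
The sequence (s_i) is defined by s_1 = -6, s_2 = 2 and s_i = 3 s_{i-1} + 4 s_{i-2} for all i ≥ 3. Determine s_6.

s_3 = 3(2) + 4(-6) = -18
s_4 = 3(-18) + 4(2) = -46
s_5 = 3(-46) + 4(-18) = -210
s_6 = 3(-210) + 4(-46) = -814

-814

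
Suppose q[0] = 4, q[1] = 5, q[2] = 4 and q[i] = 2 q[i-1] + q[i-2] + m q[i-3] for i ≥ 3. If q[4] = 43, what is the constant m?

q[3] = 13 + 4m
q[4] = 30 + 13m
So 30 + 13m = 43, giving m = 1.

1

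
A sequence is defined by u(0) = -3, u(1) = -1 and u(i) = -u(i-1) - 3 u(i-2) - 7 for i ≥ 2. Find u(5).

u(2) = -(-1) - 3(-3) - 7 = 3
u(3) = -3 - 3(-1) - 7 = -7
u(4) = -(-7) - 3(3) - 7 = -9
u(5) = -(-9) - 3(-7) - 7 = 23

23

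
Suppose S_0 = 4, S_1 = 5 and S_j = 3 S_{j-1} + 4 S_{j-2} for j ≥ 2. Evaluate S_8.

117967

S_2 = 3·5 + 4·4 = 31
S_3 = 3·31 + 4·5 = 113
S_4 = 3·113 + 4·31 = 463
S_5 = 3·463 + 4·113 = 1841
S_6 = 3·1841 + 4·463 = 7375
S_7 = 3·7375 + 4·1841 = 29489
S_8 = 3·29489 + 4·7375 = 117967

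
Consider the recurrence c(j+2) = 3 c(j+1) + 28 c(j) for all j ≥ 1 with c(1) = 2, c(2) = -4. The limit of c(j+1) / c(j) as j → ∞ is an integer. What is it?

The characteristic equation is r^2 - 3r - 28 = 0, which factors as (r - 7)(r + 4) = 0.
So the roots are 7 and -4. Since |7| > |-4| and the coefficient of 7^j is non-zero, the ratio tends to 7.

7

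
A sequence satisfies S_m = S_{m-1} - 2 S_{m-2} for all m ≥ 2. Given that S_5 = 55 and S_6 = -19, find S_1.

Rearranging, S_{m-2} = (S_m - S_{m-1}) / -2.
S_4 = (-19 - 55) / -2 = -74/-2 = 37
S_3 = (55 - 37) / -2 = 18/-2 = -9
S_2 = (37 - (-9)) / -2 = 46/-2 = -23
S_1 = (-9 - (-23)) / -2 = 14/-2 = -7

-7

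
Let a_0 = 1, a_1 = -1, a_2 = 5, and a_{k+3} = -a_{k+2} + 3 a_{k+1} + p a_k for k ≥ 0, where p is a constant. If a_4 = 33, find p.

a_3 = -8 + p
a_4 = 23 - 2p
So 23 - 2p = 33, giving p = -5.

-5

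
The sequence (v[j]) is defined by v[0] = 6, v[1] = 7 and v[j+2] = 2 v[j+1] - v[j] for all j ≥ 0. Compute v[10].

v[2] = 2(7) - 6 = 8
v[3] = 2(8) - 7 = 9
v[4] = 2(9) - 8 = 10
v[5] = 2(10) - 9 = 11
v[6] = 2(11) - 10 = 12
v[7] = 2(12) - 11 = 13
v[8] = 2(13) - 12 = 14
v[9] = 2(14) - 13 = 15
v[10] = 2(15) - 14 = 16

16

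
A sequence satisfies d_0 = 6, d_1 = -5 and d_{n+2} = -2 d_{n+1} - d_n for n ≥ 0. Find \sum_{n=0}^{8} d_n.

d_2 = -2(-5) - 6 = 4
d_3 = -2(4) - (-5) = -3
d_4 = -2(-3) - 4 = 2
d_5 = -2(2) - (-3) = -1
d_6 = -2(-1) - 2 = 0
d_7 = -2(0) - (-1) = 1
d_8 = -2(1) - 0 = -2
Sum = 6 + (-5) + 4 + (-3) + 2 + (-1) + 0 + 1 + (-2) = 2

2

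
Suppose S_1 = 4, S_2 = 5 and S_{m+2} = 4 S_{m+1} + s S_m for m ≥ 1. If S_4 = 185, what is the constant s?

S_3 = 20 + 4s
S_4 = 80 + 21s
So 80 + 21s = 185, giving s = 5.

5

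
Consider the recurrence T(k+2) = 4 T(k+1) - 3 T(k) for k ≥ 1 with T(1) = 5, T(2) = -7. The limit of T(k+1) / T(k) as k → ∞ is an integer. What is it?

The characteristic equation is r^2 - 4r + 3 = 0, which factors as (r - 3)(r - 1) = 0.
So the roots are 3 and 1. Since |3| > |1| and the coefficient of 3^k is non-zero, the ratio tends to 3.

3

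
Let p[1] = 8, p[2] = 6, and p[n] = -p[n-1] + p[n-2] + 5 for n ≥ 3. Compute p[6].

p[3] = -6 + 8 + 5 = 7
p[4] = -7 + 6 + 5 = 4
p[5] = -4 + 7 + 5 = 8
p[6] = -8 + 4 + 5 = 1

1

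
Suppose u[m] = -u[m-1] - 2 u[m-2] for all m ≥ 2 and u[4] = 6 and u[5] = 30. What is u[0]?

Rearranging, u[m-2] = (u[m] + u[m-1]) / -2.
u[3] = (30 + 6) / -2 = 36/-2 = -18
u[2] = (6 + (-18)) / -2 = -12/-2 = 6
u[1] = (-18 + 6) / -2 = -12/-2 = 6
u[0] = (6 + 6) / -2 = 12/-2 = -6

-6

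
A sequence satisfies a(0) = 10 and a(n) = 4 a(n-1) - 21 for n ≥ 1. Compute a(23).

The fixed point is -21/(1 - 4) = 7, so a(n) - 7 = 4(a(n-1) - 7).
Hence a(n) = 3·4^n + 7.
a(23) = 3·4^{23} + 7 = 3·70368744177664 + 7 = 211106232532999.

211106232532999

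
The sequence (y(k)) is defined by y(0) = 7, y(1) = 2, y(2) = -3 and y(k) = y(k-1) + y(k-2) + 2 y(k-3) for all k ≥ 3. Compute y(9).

y(3) = (-3) + 2 + 2*7 = 13
y(4) = 13 + (-3) + 2*2 = 14
y(5) = 14 + 13 + 2*(-3) = 21
y(6) = 21 + 14 + 2*13 = 61
y(7) = 61 + 21 + 2*14 = 110
y(8) = 110 + 61 + 2*21 = 213
y(9) = 213 + 110 + 2*61 = 445

445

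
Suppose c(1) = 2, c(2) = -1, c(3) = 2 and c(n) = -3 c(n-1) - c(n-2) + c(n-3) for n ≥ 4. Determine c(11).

c(4) = -3(2) - (-1) + 2 = -3
c(5) = -3(-3) - 2 + (-1) = 6
c(6) = -3(6) - (-3) + 2 = -13
c(7) = -3(-13) - 6 + (-3) = 30
c(8) = -3(30) - (-13) + 6 = -71
c(9) = -3(-71) - 30 + (-13) = 170
c(10) = -3(170) - (-71) + 30 = -409
c(11) = -3(-409) - 170 + (-71) = 986

986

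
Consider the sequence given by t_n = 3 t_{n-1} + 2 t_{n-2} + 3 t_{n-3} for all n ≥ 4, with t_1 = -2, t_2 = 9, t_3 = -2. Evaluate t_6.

129

t_4 = 3(-2) + 2(9) + 3(-2) = 6
t_5 = 3(6) + 2(-2) + 3(9) = 41
t_6 = 3(41) + 2(6) + 3(-2) = 129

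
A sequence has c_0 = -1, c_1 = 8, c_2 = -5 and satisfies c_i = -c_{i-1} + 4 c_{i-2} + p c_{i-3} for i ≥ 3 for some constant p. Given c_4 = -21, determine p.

4

c_3 = 37 - p
c_4 = -57 + 9p
So -57 + 9p = -21, giving p = 4.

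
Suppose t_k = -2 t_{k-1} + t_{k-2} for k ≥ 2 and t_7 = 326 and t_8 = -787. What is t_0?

5

Rearranging, t_{k-2} = t_k + 2 t_{k-1}.
t_6 = -787 + 2(326) = -135
t_5 = 326 + 2(-135) = 56
t_4 = -135 + 2(56) = -23
t_3 = 56 + 2(-23) = 10
t_2 = -23 + 2(10) = -3
t_1 = 10 + 2(-3) = 4
t_0 = -3 + 2(4) = 5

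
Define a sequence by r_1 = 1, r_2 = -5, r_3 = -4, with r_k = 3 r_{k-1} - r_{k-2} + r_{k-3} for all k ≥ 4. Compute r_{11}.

r_4 = 3*(-4) - (-5) + 1 = -6
r_5 = 3*(-6) - (-4) + (-5) = -19
r_6 = 3*(-19) - (-6) + (-4) = -55
r_7 = 3*(-55) - (-19) + (-6) = -152
r_8 = 3*(-152) - (-55) + (-19) = -420
r_9 = 3*(-420) - (-152) + (-55) = -1163
r_{10} = 3*(-1163) - (-420) + (-152) = -3221
r_{11} = 3*(-3221) - (-1163) + (-420) = -8920

-8920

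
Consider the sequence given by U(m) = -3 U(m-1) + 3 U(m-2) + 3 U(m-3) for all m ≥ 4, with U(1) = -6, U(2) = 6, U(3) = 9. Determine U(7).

U(4) = -3(9) + 3(6) + 3(-6) = -27
U(5) = -3(-27) + 3(9) + 3(6) = 126
U(6) = -3(126) + 3(-27) + 3(9) = -432
U(7) = -3(-432) + 3(126) + 3(-27) = 1593

1593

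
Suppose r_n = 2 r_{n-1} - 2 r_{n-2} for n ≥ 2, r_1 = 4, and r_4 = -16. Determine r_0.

Let r_0 = w.
r_2 = 8 - 2w
r_3 = 8 - 4w
r_4 = -4w
So -4w = -16, giving w = 4.

4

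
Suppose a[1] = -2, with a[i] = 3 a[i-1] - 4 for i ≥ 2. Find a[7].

-2914

a[2] = 3(-2) - 4 = -10
a[3] = 3(-10) - 4 = -34
a[4] = 3(-34) - 4 = -106
a[5] = 3(-106) - 4 = -322
a[6] = 3(-322) - 4 = -970
a[7] = 3(-970) - 4 = -2914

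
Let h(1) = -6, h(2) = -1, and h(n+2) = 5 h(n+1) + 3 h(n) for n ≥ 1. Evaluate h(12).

h(3) = 5*(-1) + 3*(-6) = -23
h(4) = 5*(-23) + 3*(-1) = -118
h(5) = 5*(-118) + 3*(-23) = -659
h(6) = 5*(-659) + 3*(-118) = -3649
h(7) = 5*(-3649) + 3*(-659) = -20222
h(8) = 5*(-20222) + 3*(-3649) = -112057
h(9) = 5*(-112057) + 3*(-20222) = -620951
h(10) = 5*(-620951) + 3*(-112057) = -3440926
h(11) = 5*(-3440926) + 3*(-620951) = -19067483
h(12) = 5*(-19067483) + 3*(-3440926) = -105660193

-105660193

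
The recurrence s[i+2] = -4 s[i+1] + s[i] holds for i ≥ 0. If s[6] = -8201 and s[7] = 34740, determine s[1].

8

Rearranging, s[i-2] = s[i] + 4 s[i-1].
s[5] = 34740 + 4(-8201) = 1936
s[4] = -8201 + 4(1936) = -457
s[3] = 1936 + 4(-457) = 108
s[2] = -457 + 4(108) = -25
s[1] = 108 + 4(-25) = 8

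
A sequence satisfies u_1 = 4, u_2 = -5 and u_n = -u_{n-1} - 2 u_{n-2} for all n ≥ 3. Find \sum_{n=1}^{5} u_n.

2

u_3 = -(-5) - 2(4) = -3
u_4 = -(-3) - 2(-5) = 13
u_5 = -13 - 2(-3) = -7
Sum = 4 + (-5) + (-3) + 13 + (-7) = 2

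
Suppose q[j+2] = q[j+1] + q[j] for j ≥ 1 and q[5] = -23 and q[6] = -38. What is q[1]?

-1

Rearranging, q[j-2] = q[j] - q[j-1].
q[4] = -38 - (-23) = -15
q[3] = -23 - (-15) = -8
q[2] = -15 - (-8) = -7
q[1] = -8 - (-7) = -1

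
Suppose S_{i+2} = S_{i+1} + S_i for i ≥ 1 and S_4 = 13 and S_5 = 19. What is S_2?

Rearranging, S_{i-2} = S_i - S_{i-1}.
S_3 = 19 - 13 = 6
S_2 = 13 - 6 = 7

7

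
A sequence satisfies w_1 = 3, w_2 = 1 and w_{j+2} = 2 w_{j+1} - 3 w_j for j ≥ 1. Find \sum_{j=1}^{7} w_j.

81

w_3 = 2(1) - 3(3) = -7
w_4 = 2(-7) - 3(1) = -17
w_5 = 2(-17) - 3(-7) = -13
w_6 = 2(-13) - 3(-17) = 25
w_7 = 2(25) - 3(-13) = 89
Sum = 3 + 1 + (-7) + (-17) + (-13) + 25 + 89 = 81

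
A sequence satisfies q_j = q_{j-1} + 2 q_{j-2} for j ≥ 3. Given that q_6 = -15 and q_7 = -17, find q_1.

Rearranging, q_{j-2} = (q_j - q_{j-1}) / 2.
q_5 = (-17 - (-15)) / 2 = -2/2 = -1
q_4 = (-15 - (-1)) / 2 = -14/2 = -7
q_3 = (-1 - (-7)) / 2 = 6/2 = 3
q_2 = (-7 - 3) / 2 = -10/2 = -5
q_1 = (3 - (-5)) / 2 = 8/2 = 4

4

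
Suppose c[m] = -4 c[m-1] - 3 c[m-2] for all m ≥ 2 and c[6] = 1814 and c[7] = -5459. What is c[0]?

-6

Rearranging, c[m-2] = (c[m] + 4 c[m-1]) / -3.
c[5] = (-5459 + 4·1814) / -3 = 1797/-3 = -599
c[4] = (1814 + 4·(-599)) / -3 = -582/-3 = 194
c[3] = (-599 + 4·194) / -3 = 177/-3 = -59
c[2] = (194 + 4·(-59)) / -3 = -42/-3 = 14
c[1] = (-59 + 4·14) / -3 = -3/-3 = 1
c[0] = (14 + 4·1) / -3 = 18/-3 = -6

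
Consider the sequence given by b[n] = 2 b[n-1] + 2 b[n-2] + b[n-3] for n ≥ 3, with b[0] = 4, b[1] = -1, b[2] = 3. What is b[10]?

11053

b[3] = 2*3 + 2*(-1) + 4 = 8
b[4] = 2*8 + 2*3 + (-1) = 21
b[5] = 2*21 + 2*8 + 3 = 61
b[6] = 2*61 + 2*21 + 8 = 172
b[7] = 2*172 + 2*61 + 21 = 487
b[8] = 2*487 + 2*172 + 61 = 1379
b[9] = 2*1379 + 2*487 + 172 = 3904
b[10] = 2*3904 + 2*1379 + 487 = 11053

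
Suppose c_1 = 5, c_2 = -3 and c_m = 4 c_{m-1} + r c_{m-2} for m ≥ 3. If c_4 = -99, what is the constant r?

-3

c_3 = -12 + 5r
c_4 = -48 + 17r
So -48 + 17r = -99, giving r = -3.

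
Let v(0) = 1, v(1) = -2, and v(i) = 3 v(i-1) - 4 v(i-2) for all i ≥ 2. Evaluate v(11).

-5590

v(2) = 3*(-2) - 4*1 = -10
v(3) = 3*(-10) - 4*(-2) = -22
v(4) = 3*(-22) - 4*(-10) = -26
v(5) = 3*(-26) - 4*(-22) = 10
v(6) = 3*10 - 4*(-26) = 134
v(7) = 3*134 - 4*10 = 362
v(8) = 3*362 - 4*134 = 550
v(9) = 3*550 - 4*362 = 202
v(10) = 3*202 - 4*550 = -1594
v(11) = 3*(-1594) - 4*202 = -5590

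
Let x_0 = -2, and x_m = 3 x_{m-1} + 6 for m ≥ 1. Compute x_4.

x_1 = 3(-2) + 6 = 0
x_2 = 3(0) + 6 = 6
x_3 = 3(6) + 6 = 24
x_4 = 3(24) + 6 = 78

78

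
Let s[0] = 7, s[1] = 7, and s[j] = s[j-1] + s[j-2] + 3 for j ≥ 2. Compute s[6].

127

s[2] = 7 + 7 + 3 = 17
s[3] = 17 + 7 + 3 = 27
s[4] = 27 + 17 + 3 = 47
s[5] = 47 + 27 + 3 = 77
s[6] = 77 + 47 + 3 = 127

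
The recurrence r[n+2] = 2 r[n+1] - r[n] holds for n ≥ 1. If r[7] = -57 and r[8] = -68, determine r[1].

Rearranging, r[n-2] = -(r[n] - 2 r[n-1]).
r[6] = -(-68 - 2*(-57)) = -46
r[5] = -(-57 - 2*(-46)) = -35
r[4] = -(-46 - 2*(-35)) = -24
r[3] = -(-35 - 2*(-24)) = -13
r[2] = -(-24 - 2*(-13)) = -2
r[1] = -(-13 - 2*(-2)) = 9

9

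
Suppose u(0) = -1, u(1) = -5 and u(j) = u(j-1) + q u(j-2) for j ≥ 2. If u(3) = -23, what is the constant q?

u(2) = -5 - q
u(3) = -5 - 6q
So -5 - 6q = -23, giving q = 3.

3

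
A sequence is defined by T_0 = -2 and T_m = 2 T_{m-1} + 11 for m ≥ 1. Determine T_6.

565

T_1 = 2*(-2) + 11 = 7
T_2 = 2*7 + 11 = 25
T_3 = 2*25 + 11 = 61
T_4 = 2*61 + 11 = 133
T_5 = 2*133 + 11 = 277
T_6 = 2*277 + 11 = 565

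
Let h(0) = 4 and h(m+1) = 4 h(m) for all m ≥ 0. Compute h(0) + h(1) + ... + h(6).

21844

h(1) = 4(4) = 16
h(2) = 4(16) = 64
h(3) = 4(64) = 256
h(4) = 4(256) = 1024
h(5) = 4(1024) = 4096
h(6) = 4(4096) = 16384
Sum = 4 + 16 + 64 + 256 + 1024 + 4096 + 16384 = 21844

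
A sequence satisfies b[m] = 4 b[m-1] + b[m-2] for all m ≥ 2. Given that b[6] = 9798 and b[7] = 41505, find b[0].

-6

Rearranging, b[m-2] = b[m] - 4 b[m-1].
b[5] = 41505 - 4*9798 = 2313
b[4] = 9798 - 4*2313 = 546
b[3] = 2313 - 4*546 = 129
b[2] = 546 - 4*129 = 30
b[1] = 129 - 4*30 = 9
b[0] = 30 - 4*9 = -6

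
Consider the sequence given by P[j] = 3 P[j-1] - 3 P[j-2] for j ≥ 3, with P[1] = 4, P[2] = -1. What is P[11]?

P[3] = 3(-1) - 3(4) = -15
P[4] = 3(-15) - 3(-1) = -42
P[5] = 3(-42) - 3(-15) = -81
P[6] = 3(-81) - 3(-42) = -117
P[7] = 3(-117) - 3(-81) = -108
P[8] = 3(-108) - 3(-117) = 27
P[9] = 3(27) - 3(-108) = 405
P[10] = 3(405) - 3(27) = 1134
P[11] = 3(1134) - 3(405) = 2187

2187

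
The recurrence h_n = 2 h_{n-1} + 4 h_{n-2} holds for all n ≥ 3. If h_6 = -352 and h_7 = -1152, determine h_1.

-2

Rearranging, h_{n-2} = (h_n - 2 h_{n-1}) / 4.
h_5 = (-1152 - 2·(-352)) / 4 = -448/4 = -112
h_4 = (-352 - 2·(-112)) / 4 = -128/4 = -32
h_3 = (-112 - 2·(-32)) / 4 = -48/4 = -12
h_2 = (-32 - 2·(-12)) / 4 = -8/4 = -2
h_1 = (-12 - 2·(-2)) / 4 = -8/4 = -2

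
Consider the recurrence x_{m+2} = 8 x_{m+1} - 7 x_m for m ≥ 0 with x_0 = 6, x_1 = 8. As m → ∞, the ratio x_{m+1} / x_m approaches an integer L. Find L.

The characteristic equation is r^2 - 8r + 7 = 0, which factors as (r - 7)(r - 1) = 0.
So the roots are 7 and 1. Since |7| > |1| and the coefficient of 7^m is non-zero, the ratio tends to 7.

7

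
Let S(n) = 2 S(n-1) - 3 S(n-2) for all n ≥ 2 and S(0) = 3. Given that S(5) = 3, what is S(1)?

3

Let S(1) = x.
S(2) = -9 + 2x
S(3) = -18 + x
S(4) = -9 - 4x
S(5) = 36 - 11x
So 36 - 11x = 3, giving x = 3.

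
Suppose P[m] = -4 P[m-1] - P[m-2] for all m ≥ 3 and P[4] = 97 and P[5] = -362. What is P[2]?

Rearranging, P[m-2] = -(P[m] + 4 P[m-1]).
P[3] = -(-362 + 4(97)) = -26
P[2] = -(97 + 4(-26)) = 7

7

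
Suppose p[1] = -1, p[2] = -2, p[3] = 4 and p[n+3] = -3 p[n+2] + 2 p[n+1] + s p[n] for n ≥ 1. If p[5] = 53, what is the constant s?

p[4] = -16 - s
p[5] = 56 + s
So 56 + s = 53, giving s = -3.

-3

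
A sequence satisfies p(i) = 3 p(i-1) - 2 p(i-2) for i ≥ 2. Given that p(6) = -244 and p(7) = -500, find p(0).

Rearranging, p(i-2) = (p(i) - 3 p(i-1)) / -2.
p(5) = (-500 - 3(-244)) / -2 = 232/-2 = -116
p(4) = (-244 - 3(-116)) / -2 = 104/-2 = -52
p(3) = (-116 - 3(-52)) / -2 = 40/-2 = -20
p(2) = (-52 - 3(-20)) / -2 = 8/-2 = -4
p(1) = (-20 - 3(-4)) / -2 = -8/-2 = 4
p(0) = (-4 - 3(4)) / -2 = -16/-2 = 8

8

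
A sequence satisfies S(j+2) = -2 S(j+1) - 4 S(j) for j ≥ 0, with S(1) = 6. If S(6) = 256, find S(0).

Let S(0) = x.
S(2) = -12 - 4x
S(3) = 8x
S(4) = 48
S(5) = -96 - 32x
S(6) = 64x
So 64x = 256, giving x = 4.

4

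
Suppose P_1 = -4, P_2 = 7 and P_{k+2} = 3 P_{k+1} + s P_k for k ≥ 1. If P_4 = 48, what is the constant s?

P_3 = 21 - 4s
P_4 = 63 - 5s
So 63 - 5s = 48, giving s = 3.

3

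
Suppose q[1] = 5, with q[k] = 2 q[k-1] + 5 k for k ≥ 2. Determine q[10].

10180

q[2] = 2·5 + 10 = 20
q[3] = 2·20 + 15 = 55
q[4] = 2·55 + 20 = 130
q[5] = 2·130 + 25 = 285
q[6] = 2·285 + 30 = 600
q[7] = 2·600 + 35 = 1235
q[8] = 2·1235 + 40 = 2510
q[9] = 2·2510 + 45 = 5065
q[10] = 2·5065 + 50 = 10180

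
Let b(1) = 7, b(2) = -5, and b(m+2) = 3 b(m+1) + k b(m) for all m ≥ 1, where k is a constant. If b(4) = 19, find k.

4

b(3) = -15 + 7k
b(4) = -45 + 16k
So -45 + 16k = 19, giving k = 4.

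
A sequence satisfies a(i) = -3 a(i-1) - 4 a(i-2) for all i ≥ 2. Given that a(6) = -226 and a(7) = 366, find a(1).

-6

Rearranging, a(i-2) = (a(i) + 3 a(i-1)) / -4.
a(5) = (366 + 3·(-226)) / -4 = -312/-4 = 78
a(4) = (-226 + 3·78) / -4 = 8/-4 = -2
a(3) = (78 + 3·(-2)) / -4 = 72/-4 = -18
a(2) = (-2 + 3·(-18)) / -4 = -56/-4 = 14
a(1) = (-18 + 3·14) / -4 = 24/-4 = -6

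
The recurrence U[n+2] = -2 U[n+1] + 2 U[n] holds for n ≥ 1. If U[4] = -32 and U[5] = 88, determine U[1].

Rearranging, U[n-2] = (U[n] + 2 U[n-1]) / 2.
U[3] = (88 + 2*(-32)) / 2 = 24/2 = 12
U[2] = (-32 + 2*12) / 2 = -8/2 = -4
U[1] = (12 + 2*(-4)) / 2 = 4/2 = 2

2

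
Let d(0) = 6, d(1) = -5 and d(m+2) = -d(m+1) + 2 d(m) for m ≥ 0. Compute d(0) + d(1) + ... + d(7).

-293

d(2) = -(-5) + 2(6) = 17
d(3) = -17 + 2(-5) = -27
d(4) = -(-27) + 2(17) = 61
d(5) = -61 + 2(-27) = -115
d(6) = -(-115) + 2(61) = 237
d(7) = -237 + 2(-115) = -467
Sum = 6 + (-5) + 17 + (-27) + 61 + (-115) + 237 + (-467) = -293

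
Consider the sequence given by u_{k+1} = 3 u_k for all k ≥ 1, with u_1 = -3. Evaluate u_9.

-19683

u_2 = 3*(-3) = -9
u_3 = 3*(-9) = -27
u_4 = 3*(-27) = -81
u_5 = 3*(-81) = -243
u_6 = 3*(-243) = -729
u_7 = 3*(-729) = -2187
u_8 = 3*(-2187) = -6561
u_9 = 3*(-6561) = -19683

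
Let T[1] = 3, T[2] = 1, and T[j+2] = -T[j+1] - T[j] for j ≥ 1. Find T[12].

-4

T[3] = -1 - 3 = -4
T[4] = -(-4) - 1 = 3
T[5] = -3 - (-4) = 1
T[6] = -1 - 3 = -4
T[7] = -(-4) - 1 = 3
T[8] = -3 - (-4) = 1
T[9] = -1 - 3 = -4
T[10] = -(-4) - 1 = 3
T[11] = -3 - (-4) = 1
T[12] = -1 - 3 = -4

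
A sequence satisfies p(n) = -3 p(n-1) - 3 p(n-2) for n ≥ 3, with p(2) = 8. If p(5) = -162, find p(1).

Let p(1) = x.
p(3) = -24 - 3x
p(4) = 48 + 9x
p(5) = -72 - 18x
So -72 - 18x = -162, giving x = 5.

5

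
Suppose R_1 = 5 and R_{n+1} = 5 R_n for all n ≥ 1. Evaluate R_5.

R_2 = 5(5) = 25
R_3 = 5(25) = 125
R_4 = 5(125) = 625
R_5 = 5(625) = 3125

3125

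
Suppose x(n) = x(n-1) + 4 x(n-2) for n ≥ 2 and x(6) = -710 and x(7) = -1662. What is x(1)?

-2

Rearranging, x(n-2) = (x(n) - x(n-1)) / 4.
x(5) = (-1662 - (-710)) / 4 = -952/4 = -238
x(4) = (-710 - (-238)) / 4 = -472/4 = -118
x(3) = (-238 - (-118)) / 4 = -120/4 = -30
x(2) = (-118 - (-30)) / 4 = -88/4 = -22
x(1) = (-30 - (-22)) / 4 = -8/4 = -2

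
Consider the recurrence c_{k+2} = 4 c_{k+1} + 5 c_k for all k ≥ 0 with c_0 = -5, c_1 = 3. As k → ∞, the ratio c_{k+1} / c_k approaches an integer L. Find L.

The characteristic equation is r^2 - 4r - 5 = 0, which factors as (r - 5)(r + 1) = 0.
So the roots are 5 and -1. Since |5| > |-1| and the coefficient of 5^k is non-zero, the ratio tends to 5.

5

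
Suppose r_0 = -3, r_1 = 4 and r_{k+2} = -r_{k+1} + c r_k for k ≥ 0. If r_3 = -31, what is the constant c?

r_2 = -4 - 3c
r_3 = 4 + 7c
So 4 + 7c = -31, giving c = -5.

-5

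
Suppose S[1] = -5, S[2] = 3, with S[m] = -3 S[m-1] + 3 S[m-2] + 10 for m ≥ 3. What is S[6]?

S[3] = -3(3) + 3(-5) + 10 = -14
S[4] = -3(-14) + 3(3) + 10 = 61
S[5] = -3(61) + 3(-14) + 10 = -215
S[6] = -3(-215) + 3(61) + 10 = 838

838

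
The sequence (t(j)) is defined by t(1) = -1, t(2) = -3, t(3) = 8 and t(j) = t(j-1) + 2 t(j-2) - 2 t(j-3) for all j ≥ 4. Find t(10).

t(4) = 8 + 2*(-3) - 2*(-1) = 4
t(5) = 4 + 2*8 - 2*(-3) = 26
t(6) = 26 + 2*4 - 2*8 = 18
t(7) = 18 + 2*26 - 2*4 = 62
t(8) = 62 + 2*18 - 2*26 = 46
t(9) = 46 + 2*62 - 2*18 = 134
t(10) = 134 + 2*46 - 2*62 = 102

102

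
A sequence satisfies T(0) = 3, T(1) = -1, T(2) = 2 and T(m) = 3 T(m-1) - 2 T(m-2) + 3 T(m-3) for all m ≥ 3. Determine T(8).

T(3) = 3(2) - 2(-1) + 3(3) = 17
T(4) = 3(17) - 2(2) + 3(-1) = 44
T(5) = 3(44) - 2(17) + 3(2) = 104
T(6) = 3(104) - 2(44) + 3(17) = 275
T(7) = 3(275) - 2(104) + 3(44) = 749
T(8) = 3(749) - 2(275) + 3(104) = 2009

2009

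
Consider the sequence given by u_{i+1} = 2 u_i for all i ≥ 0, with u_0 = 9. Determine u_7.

1152

u_1 = 2(9) = 18
u_2 = 2(18) = 36
u_3 = 2(36) = 72
u_4 = 2(72) = 144
u_5 = 2(144) = 288
u_6 = 2(288) = 576
u_7 = 2(576) = 1152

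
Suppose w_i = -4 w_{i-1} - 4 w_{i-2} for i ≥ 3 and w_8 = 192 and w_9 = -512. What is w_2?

Rearranging, w_{i-2} = (w_i + 4 w_{i-1}) / -4.
w_7 = (-512 + 4·192) / -4 = 256/-4 = -64
w_6 = (192 + 4·(-64)) / -4 = -64/-4 = 16
w_5 = (-64 + 4·16) / -4 = 0/-4 = 0
w_4 = (16 + 4·0) / -4 = 16/-4 = -4
w_3 = (0 + 4·(-4)) / -4 = -16/-4 = 4
w_2 = (-4 + 4·4) / -4 = 12/-4 = -3

-3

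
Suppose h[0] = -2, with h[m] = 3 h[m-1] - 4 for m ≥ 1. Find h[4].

h[1] = 3·(-2) - 4 = -10
h[2] = 3·(-10) - 4 = -34
h[3] = 3·(-34) - 4 = -106
h[4] = 3·(-106) - 4 = -322

-322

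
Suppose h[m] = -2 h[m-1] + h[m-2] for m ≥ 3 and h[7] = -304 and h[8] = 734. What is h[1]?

Rearranging, h[m-2] = h[m] + 2 h[m-1].
h[6] = 734 + 2*(-304) = 126
h[5] = -304 + 2*126 = -52
h[4] = 126 + 2*(-52) = 22
h[3] = -52 + 2*22 = -8
h[2] = 22 + 2*(-8) = 6
h[1] = -8 + 2*6 = 4

4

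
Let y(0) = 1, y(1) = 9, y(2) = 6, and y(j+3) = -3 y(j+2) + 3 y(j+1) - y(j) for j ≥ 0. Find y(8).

y(3) = -3·6 + 3·9 - 1 = 8
y(4) = -3·8 + 3·6 - 9 = -15
y(5) = -3·(-15) + 3·8 - 6 = 63
y(6) = -3·63 + 3·(-15) - 8 = -242
y(7) = -3·(-242) + 3·63 - (-15) = 930
y(8) = -3·930 + 3·(-242) - 63 = -3579

-3579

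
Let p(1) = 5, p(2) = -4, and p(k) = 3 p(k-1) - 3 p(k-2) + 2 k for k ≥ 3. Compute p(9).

p(3) = 3(-4) - 3(5) + 6 = -21
p(4) = 3(-21) - 3(-4) + 8 = -43
p(5) = 3(-43) - 3(-21) + 10 = -56
p(6) = 3(-56) - 3(-43) + 12 = -27
p(7) = 3(-27) - 3(-56) + 14 = 101
p(8) = 3(101) - 3(-27) + 16 = 400
p(9) = 3(400) - 3(101) + 18 = 915

915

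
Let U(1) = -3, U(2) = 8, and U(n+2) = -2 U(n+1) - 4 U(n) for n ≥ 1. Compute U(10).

U(3) = -2(8) - 4(-3) = -4
U(4) = -2(-4) - 4(8) = -24
U(5) = -2(-24) - 4(-4) = 64
U(6) = -2(64) - 4(-24) = -32
U(7) = -2(-32) - 4(64) = -192
U(8) = -2(-192) - 4(-32) = 512
U(9) = -2(512) - 4(-192) = -256
U(10) = -2(-256) - 4(512) = -1536

-1536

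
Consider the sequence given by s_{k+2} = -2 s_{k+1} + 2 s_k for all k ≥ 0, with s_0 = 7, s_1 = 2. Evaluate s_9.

s_2 = -2(2) + 2(7) = 10
s_3 = -2(10) + 2(2) = -16
s_4 = -2(-16) + 2(10) = 52
s_5 = -2(52) + 2(-16) = -136
s_6 = -2(-136) + 2(52) = 376
s_7 = -2(376) + 2(-136) = -1024
s_8 = -2(-1024) + 2(376) = 2800
s_9 = -2(2800) + 2(-1024) = -7648

-7648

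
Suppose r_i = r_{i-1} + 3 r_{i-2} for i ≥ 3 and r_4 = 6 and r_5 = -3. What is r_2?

3

Rearranging, r_{i-2} = (r_i - r_{i-1}) / 3.
r_3 = (-3 - 6) / 3 = -9/3 = -3
r_2 = (6 - (-3)) / 3 = 9/3 = 3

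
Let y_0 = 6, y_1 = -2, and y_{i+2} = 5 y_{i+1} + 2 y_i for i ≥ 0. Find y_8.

28226

y_2 = 5·(-2) + 2·6 = 2
y_3 = 5·2 + 2·(-2) = 6
y_4 = 5·6 + 2·2 = 34
y_5 = 5·34 + 2·6 = 182
y_6 = 5·182 + 2·34 = 978
y_7 = 5·978 + 2·182 = 5254
y_8 = 5·5254 + 2·978 = 28226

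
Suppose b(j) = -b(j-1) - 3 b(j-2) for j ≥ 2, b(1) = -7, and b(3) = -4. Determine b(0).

Let b(0) = z.
b(2) = 7 - 3z
b(3) = 14 + 3z
So 14 + 3z = -4, giving z = -6.

-6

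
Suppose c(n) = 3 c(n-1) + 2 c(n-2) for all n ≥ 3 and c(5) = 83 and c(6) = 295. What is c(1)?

2

Rearranging, c(n-2) = (c(n) - 3 c(n-1)) / 2.
c(4) = (295 - 3(83)) / 2 = 46/2 = 23
c(3) = (83 - 3(23)) / 2 = 14/2 = 7
c(2) = (23 - 3(7)) / 2 = 2/2 = 1
c(1) = (7 - 3(1)) / 2 = 4/2 = 2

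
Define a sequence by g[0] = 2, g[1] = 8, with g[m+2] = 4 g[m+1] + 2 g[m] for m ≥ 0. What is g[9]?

g[2] = 4*8 + 2*2 = 36
g[3] = 4*36 + 2*8 = 160
g[4] = 4*160 + 2*36 = 712
g[5] = 4*712 + 2*160 = 3168
g[6] = 4*3168 + 2*712 = 14096
g[7] = 4*14096 + 2*3168 = 62720
g[8] = 4*62720 + 2*14096 = 279072
g[9] = 4*279072 + 2*62720 = 1241728

1241728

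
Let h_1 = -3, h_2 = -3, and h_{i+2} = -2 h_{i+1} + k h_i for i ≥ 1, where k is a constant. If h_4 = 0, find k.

h_3 = 6 - 3k
h_4 = -12 + 3k
So -12 + 3k = 0, giving k = 4.

4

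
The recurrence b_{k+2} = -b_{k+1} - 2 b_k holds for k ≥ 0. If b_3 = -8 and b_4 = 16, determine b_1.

6

Rearranging, b_{k-2} = (b_k + b_{k-1}) / -2.
b_2 = (16 + (-8)) / -2 = 8/-2 = -4
b_1 = (-8 + (-4)) / -2 = -12/-2 = 6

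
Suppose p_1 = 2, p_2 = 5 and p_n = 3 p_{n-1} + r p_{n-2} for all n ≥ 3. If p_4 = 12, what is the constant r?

-3

p_3 = 15 + 2r
p_4 = 45 + 11r
So 45 + 11r = 12, giving r = -3.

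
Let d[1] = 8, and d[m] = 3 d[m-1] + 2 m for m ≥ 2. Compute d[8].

22954

d[2] = 3(8) + 4 = 28
d[3] = 3(28) + 6 = 90
d[4] = 3(90) + 8 = 278
d[5] = 3(278) + 10 = 844
d[6] = 3(844) + 12 = 2544
d[7] = 3(2544) + 14 = 7646
d[8] = 3(7646) + 16 = 22954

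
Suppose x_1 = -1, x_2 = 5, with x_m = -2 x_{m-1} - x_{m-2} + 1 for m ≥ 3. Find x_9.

-29

x_3 = -2·5 - (-1) + 1 = -8
x_4 = -2·(-8) - 5 + 1 = 12
x_5 = -2·12 - (-8) + 1 = -15
x_6 = -2·(-15) - 12 + 1 = 19
x_7 = -2·19 - (-15) + 1 = -22
x_8 = -2·(-22) - 19 + 1 = 26
x_9 = -2·26 - (-22) + 1 = -29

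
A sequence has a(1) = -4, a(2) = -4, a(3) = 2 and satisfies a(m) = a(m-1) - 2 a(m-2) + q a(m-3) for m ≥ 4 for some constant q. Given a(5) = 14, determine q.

-1

a(4) = 10 - 4q
a(5) = 6 - 8q
So 6 - 8q = 14, giving q = -1.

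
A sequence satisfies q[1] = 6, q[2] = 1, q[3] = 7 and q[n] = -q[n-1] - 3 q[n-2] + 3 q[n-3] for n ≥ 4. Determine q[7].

79

q[4] = -7 - 3·1 + 3·6 = 8
q[5] = -8 - 3·7 + 3·1 = -26
q[6] = -(-26) - 3·8 + 3·7 = 23
q[7] = -23 - 3·(-26) + 3·8 = 79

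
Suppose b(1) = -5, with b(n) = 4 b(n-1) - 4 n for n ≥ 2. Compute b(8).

b(2) = 4*(-5) - 8 = -28
b(3) = 4*(-28) - 12 = -124
b(4) = 4*(-124) - 16 = -512
b(5) = 4*(-512) - 20 = -2068
b(6) = 4*(-2068) - 24 = -8296
b(7) = 4*(-8296) - 28 = -33212
b(8) = 4*(-33212) - 32 = -132880

-132880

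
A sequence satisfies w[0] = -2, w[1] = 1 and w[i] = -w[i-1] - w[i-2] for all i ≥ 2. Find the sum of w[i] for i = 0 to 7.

-1

w[2] = -1 - (-2) = 1
w[3] = -1 - 1 = -2
w[4] = -(-2) - 1 = 1
w[5] = -1 - (-2) = 1
w[6] = -1 - 1 = -2
w[7] = -(-2) - 1 = 1
Sum = (-2) + 1 + 1 + (-2) + 1 + 1 + (-2) + 1 = -1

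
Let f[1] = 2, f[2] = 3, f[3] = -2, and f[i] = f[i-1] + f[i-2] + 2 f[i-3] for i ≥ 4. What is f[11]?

441

f[4] = (-2) + 3 + 2*2 = 5
f[5] = 5 + (-2) + 2*3 = 9
f[6] = 9 + 5 + 2*(-2) = 10
f[7] = 10 + 9 + 2*5 = 29
f[8] = 29 + 10 + 2*9 = 57
f[9] = 57 + 29 + 2*10 = 106
f[10] = 106 + 57 + 2*29 = 221
f[11] = 221 + 106 + 2*57 = 441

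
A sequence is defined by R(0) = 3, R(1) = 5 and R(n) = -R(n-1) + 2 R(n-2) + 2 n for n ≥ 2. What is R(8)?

-45

R(2) = -5 + 2·3 + 4 = 5
R(3) = -5 + 2·5 + 6 = 11
R(4) = -11 + 2·5 + 8 = 7
R(5) = -7 + 2·11 + 10 = 25
R(6) = -25 + 2·7 + 12 = 1
R(7) = -1 + 2·25 + 14 = 63
R(8) = -63 + 2·1 + 16 = -45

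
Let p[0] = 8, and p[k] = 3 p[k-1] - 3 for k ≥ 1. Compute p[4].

p[1] = 3(8) - 3 = 21
p[2] = 3(21) - 3 = 60
p[3] = 3(60) - 3 = 177
p[4] = 3(177) - 3 = 528

528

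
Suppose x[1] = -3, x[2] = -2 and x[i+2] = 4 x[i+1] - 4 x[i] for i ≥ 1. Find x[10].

7680

x[3] = 4(-2) - 4(-3) = 4
x[4] = 4(4) - 4(-2) = 24
x[5] = 4(24) - 4(4) = 80
x[6] = 4(80) - 4(24) = 224
x[7] = 4(224) - 4(80) = 576
x[8] = 4(576) - 4(224) = 1408
x[9] = 4(1408) - 4(576) = 3328
x[10] = 4(3328) - 4(1408) = 7680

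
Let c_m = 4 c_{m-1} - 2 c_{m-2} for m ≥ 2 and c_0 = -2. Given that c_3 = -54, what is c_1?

-5

Let c_1 = y.
c_2 = 4 + 4y
c_3 = 16 + 14y
So 16 + 14y = -54, giving y = -5.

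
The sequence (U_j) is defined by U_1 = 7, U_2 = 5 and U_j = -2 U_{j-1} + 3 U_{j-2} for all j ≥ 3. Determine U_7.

U_3 = -2(5) + 3(7) = 11
U_4 = -2(11) + 3(5) = -7
U_5 = -2(-7) + 3(11) = 47
U_6 = -2(47) + 3(-7) = -115
U_7 = -2(-115) + 3(47) = 371

371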